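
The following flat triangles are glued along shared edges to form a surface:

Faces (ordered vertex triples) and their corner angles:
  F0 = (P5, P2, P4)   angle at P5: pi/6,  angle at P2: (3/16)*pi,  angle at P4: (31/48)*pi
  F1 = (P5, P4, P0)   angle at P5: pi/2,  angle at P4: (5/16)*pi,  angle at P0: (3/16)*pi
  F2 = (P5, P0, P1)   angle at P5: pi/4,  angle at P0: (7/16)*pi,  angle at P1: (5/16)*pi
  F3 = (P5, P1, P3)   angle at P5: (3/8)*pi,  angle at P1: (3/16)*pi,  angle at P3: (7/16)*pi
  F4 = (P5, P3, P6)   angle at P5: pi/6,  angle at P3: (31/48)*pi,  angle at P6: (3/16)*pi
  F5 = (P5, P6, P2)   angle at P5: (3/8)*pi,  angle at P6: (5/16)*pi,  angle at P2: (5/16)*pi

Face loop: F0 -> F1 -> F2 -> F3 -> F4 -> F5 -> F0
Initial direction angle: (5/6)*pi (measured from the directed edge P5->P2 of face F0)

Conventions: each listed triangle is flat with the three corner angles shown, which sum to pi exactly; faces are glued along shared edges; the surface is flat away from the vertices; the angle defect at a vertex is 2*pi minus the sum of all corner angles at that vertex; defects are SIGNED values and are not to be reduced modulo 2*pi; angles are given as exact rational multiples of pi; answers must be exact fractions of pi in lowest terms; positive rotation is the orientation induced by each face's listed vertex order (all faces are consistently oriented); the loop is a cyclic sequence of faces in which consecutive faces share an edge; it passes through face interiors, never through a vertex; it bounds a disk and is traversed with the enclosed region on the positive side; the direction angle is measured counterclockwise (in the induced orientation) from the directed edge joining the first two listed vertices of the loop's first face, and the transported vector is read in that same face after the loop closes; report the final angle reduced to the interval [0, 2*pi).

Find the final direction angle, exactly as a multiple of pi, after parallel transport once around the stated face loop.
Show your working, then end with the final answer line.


enclosed vertex P5: corner angles sum to (11/6)*pi, defect = 2*pi - (11/6)*pi = pi/6
adding the enclosed defects to the starting angle (mod 2*pi, induced orientation) gives the holonomy
final angle = (5/6)*pi + pi/6 = pi (mod 2*pi)

Answer: final direction angle = pi


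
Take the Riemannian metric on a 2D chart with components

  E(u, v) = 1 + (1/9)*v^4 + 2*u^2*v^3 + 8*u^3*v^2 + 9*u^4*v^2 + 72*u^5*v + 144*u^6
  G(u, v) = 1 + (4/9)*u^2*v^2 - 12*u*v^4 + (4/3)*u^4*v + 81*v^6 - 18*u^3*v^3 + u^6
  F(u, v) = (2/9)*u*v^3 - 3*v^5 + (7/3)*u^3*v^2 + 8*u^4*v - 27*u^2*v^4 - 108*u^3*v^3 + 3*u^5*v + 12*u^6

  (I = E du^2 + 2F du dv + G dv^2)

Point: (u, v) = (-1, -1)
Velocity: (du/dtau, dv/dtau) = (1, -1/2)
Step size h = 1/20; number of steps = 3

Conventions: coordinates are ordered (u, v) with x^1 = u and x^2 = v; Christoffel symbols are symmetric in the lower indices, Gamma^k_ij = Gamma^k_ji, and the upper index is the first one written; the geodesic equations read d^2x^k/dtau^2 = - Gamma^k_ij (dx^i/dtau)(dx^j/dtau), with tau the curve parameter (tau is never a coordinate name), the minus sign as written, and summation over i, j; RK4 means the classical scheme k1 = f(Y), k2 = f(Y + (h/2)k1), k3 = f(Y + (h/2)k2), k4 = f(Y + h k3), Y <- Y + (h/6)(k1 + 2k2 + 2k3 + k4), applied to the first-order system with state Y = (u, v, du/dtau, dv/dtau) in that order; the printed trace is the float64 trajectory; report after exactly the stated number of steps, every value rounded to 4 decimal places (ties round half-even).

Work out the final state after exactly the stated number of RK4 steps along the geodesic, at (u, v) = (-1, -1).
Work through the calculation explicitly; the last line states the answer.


f(Y) = (du/dtau, dv/dtau, -Gamma^u_ij Y'^i Y'^j, -Gamma^v_ij Y'^i Y'^j) with the Gammas evaluated at the stage position; h = 0.050000; intermediate values shown to 6 dp
step 0: u = -1.0000, v = -1.0000, du/dtau = 1.0000, dv/dtau = -0.5000
step 1:
  k1: at (u, v) = (-1.000000, -1.000000), (du/dtau, dv/dtau) = (1.000000, -0.500000); Gamma_uuu = -2.115223, Gamma_uuv = -0.117512, Gamma_uvv = 1.393361, Gamma_vuu = 1.249905, Gamma_vuv = 0.069439, Gamma_vvv = -0.823350; k1 = (1.000000, -0.500000, 1.649370, -0.974628)
  k2: at (u, v) = (-0.975000, -1.012500), (du/dtau, dv/dtau) = (1.041234, -0.524366); Gamma_uuu = -2.031249, Gamma_uuv = -0.110143, Gamma_uvv = 1.433374, Gamma_vuu = 1.348359, Gamma_vuv = 0.073114, Gamma_vvv = -0.951485; k2 = (1.041234, -0.524366, 1.687823, -1.120390)
  k3: at (u, v) = (-0.973969, -1.013109), (du/dtau, dv/dtau) = (1.042196, -0.528010); Gamma_uuu = -2.027055, Gamma_uuv = -0.109796, Gamma_uvv = 1.434743, Gamma_vuu = 1.352428, Gamma_vuv = 0.073255, Gamma_vvv = -0.957244; k3 = (1.042196, -0.528010, 1.680891, -1.121472)
  k4: at (u, v) = (-0.947890, -1.026400), (du/dtau, dv/dtau) = (1.084045, -0.556074); Gamma_uuu = -1.918710, Gamma_uuv = -0.101064, Gamma_uvv = 1.461086, Gamma_vuu = 1.446935, Gamma_vuv = 0.076214, Gamma_vvv = -1.101832; k4 = (1.084045, -0.556074, 1.681140, -1.267779)
  Y <- Y + (h/6)(k1 + 2k2 + 2k3 + k4): u = -0.9479, v = -1.0263, du/dtau = 1.0839, dv/dtau = -0.5561
step 2:
  k1: at (u, v) = (-0.947909, -1.026340), (du/dtau, dv/dtau) = (1.083899, -0.556051); Gamma_uuu = -1.919000, Gamma_uuv = -0.101084, Gamma_uvv = 1.461098, Gamma_vuu = 1.446812, Gamma_vuv = 0.076211, Gamma_vvv = -1.101582; k1 = (1.083899, -0.556051, 1.680906, -1.267304)
  k2: at (u, v) = (-0.920812, -1.040241), (du/dtau, dv/dtau) = (1.125922, -0.587734); Gamma_uuu = -1.786663, Gamma_uuv = -0.091137, Gamma_uvv = 1.469404, Gamma_vuu = 1.531305, Gamma_vuv = 0.078111, Gamma_vvv = -1.259389; k2 = (1.125922, -0.587734, 1.636759, -1.402825)
  k3: at (u, v) = (-0.919761, -1.041034), (du/dtau, dv/dtau) = (1.124818, -0.591122); Gamma_uuu = -1.780085, Gamma_uuv = -0.090670, Gamma_uvv = 1.469051, Gamma_vuu = 1.534394, Gamma_vuv = 0.078156, Gamma_vvv = -1.266290; k3 = (1.124818, -0.591122, 1.618296, -1.394935)
  k4: at (u, v) = (-0.891668, -1.055896), (du/dtau, dv/dtau) = (1.164814, -0.625798); Gamma_uuu = -1.622447, Gamma_uuv = -0.079593, Gamma_uvv = 1.453230, Gamma_vuu = 1.601078, Gamma_vuv = 0.078545, Gamma_vvv = -1.434089; k4 = (1.164814, -0.625798, 1.516168, -1.496199)
  Y <- Y + (h/6)(k1 + 2k2 + 2k3 + k4): u = -0.8917, v = -1.0558, du/dtau = 1.1648, dv/dtau = -0.6257
step 3:
  k1: at (u, v) = (-0.891658, -1.055837), (du/dtau, dv/dtau) = (1.164793, -0.625710); Gamma_uuu = -1.622672, Gamma_uuv = -0.079606, Gamma_uvv = 1.453315, Gamma_vuu = 1.601094, Gamma_vuv = 0.078547, Gamma_vvv = -1.433989; k1 = (1.164793, -0.625710, 1.516519, -1.496352)
  k2: at (u, v) = (-0.862538, -1.071479), (du/dtau, dv/dtau) = (1.202706, -0.663118); Gamma_uuu = -1.444629, Gamma_uuv = -0.067816, Gamma_uvv = 1.410879, Gamma_vuu = 1.643472, Gamma_vuv = 0.077150, Gamma_vvv = -1.605077; k2 = (1.202706, -0.663118, 1.361085, -1.548429)
  k3: at (u, v) = (-0.861590, -1.072414), (du/dtau, dv/dtau) = (1.198820, -0.664420); Gamma_uuu = -1.436818, Gamma_uuv = -0.067329, Gamma_uvv = 1.408246, Gamma_vuu = 1.644115, Gamma_vuv = 0.077043, Gamma_vvv = -1.611421; k3 = (1.198820, -0.664420, 1.336016, -1.528770)
  k4: at (u, v) = (-0.831717, -1.089058), (du/dtau, dv/dtau) = (1.231593, -0.702148); Gamma_uuu = -1.244873, Gamma_uuv = -0.055363, Gamma_uvv = 1.336786, Gamma_vuu = 1.654408, Gamma_vuv = 0.073577, Gamma_vvv = -1.776557; k4 = (1.231593, -0.702148, 1.133448, -1.506327)
  Y <- Y + (h/6)(k1 + 2k2 + 2k3 + k4): u = -0.8317, v = -1.0890, du/dtau = 1.2318, dv/dtau = -0.7020

Answer: u = -0.8317, v = -1.0890, du/dtau = 1.2318, dv/dtau = -0.7020


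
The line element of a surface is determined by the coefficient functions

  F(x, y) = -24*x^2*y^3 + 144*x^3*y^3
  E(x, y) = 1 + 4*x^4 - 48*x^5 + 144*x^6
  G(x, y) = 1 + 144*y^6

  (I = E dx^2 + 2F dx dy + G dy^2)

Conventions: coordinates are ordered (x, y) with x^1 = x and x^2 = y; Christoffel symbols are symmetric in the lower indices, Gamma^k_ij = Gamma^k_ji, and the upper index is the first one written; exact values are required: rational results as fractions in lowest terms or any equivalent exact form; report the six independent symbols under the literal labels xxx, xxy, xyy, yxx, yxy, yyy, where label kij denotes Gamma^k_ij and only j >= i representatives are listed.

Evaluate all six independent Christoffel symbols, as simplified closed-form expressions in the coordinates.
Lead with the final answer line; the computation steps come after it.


Answer: Gamma_xxx = (432*x^5 - 120*x^4 + 8*x^3)/(144*x^6 - 48*x^5 + 4*x^4 + 144*y^6 + 1), Gamma_xxy = 0, Gamma_xyy = (432*x^3*y^2 - 72*x^2*y^2)/(144*x^6 - 48*x^5 + 4*x^4 + 144*y^6 + 1), Gamma_yxx = (432*x^2*y^3 - 48*x*y^3)/(144*x^6 - 48*x^5 + 4*x^4 + 144*y^6 + 1), Gamma_yxy = 0, Gamma_yyy = 432*y^5/(144*x^6 - 48*x^5 + 4*x^4 + 144*y^6 + 1)

E = 1 + 4*x^4 - 48*x^5 + 144*x^6; F = -24*x^2*y^3 + 144*x^3*y^3; G = 1 + 144*y^6
Gamma^k_ij = (1/2) g^{kl} (d_i g_jl + d_j g_il - d_l g_ij), with g^inv = (1/(EG-F^2)) [[G, -F], [-F, E]]
first partials: E_x = 16*x^3 - 240*x^4 + 864*x^5, E_y = 0, F_x = -48*x*y^3 + 432*x^2*y^3, F_y = -72*x^2*y^2 + 432*x^3*y^2, G_x = 0, G_y = 864*y^5
D = EG - F^2 = 1 + 4*x^4 - 48*x^5 + 144*y^6 + 144*x^6
expanded: Gamma^x_xx = (G E_x - 2F F_x + F E_y)/(2D), Gamma^x_xy = (G E_y - F G_x)/(2D), Gamma^x_yy = (2G F_y - G G_x - F G_y)/(2D), Gamma^y_xx = (2E F_x - E E_y - F E_x)/(2D), Gamma^y_xy = (E G_x - F E_y)/(2D), Gamma^y_yy = (E G_y - 2F F_y + F G_x)/(2D); substitute and cancel common factors


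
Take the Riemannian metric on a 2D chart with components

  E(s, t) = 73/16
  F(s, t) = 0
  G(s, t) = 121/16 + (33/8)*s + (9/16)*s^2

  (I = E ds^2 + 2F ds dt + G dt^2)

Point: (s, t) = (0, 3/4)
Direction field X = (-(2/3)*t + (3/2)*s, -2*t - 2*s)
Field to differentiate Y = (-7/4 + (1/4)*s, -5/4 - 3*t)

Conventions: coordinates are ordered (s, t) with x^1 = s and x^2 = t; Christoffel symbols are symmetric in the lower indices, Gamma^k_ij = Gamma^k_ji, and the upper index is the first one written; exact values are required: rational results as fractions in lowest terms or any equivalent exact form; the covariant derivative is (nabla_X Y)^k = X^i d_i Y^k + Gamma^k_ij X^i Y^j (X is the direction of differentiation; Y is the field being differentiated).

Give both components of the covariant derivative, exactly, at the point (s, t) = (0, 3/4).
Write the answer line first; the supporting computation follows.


Answer: (nabla_X Y)^s = -1459/584, (nabla_X Y)^t = 501/88

E = 73/16, F = 0, G = 121/16 at the point
E_s = 0, E_t = 0, F_s = 0, F_t = 0, G_s = 33/8, G_t = 0
EG - F^2 = 8833/256;  g^inv = (256/8833) * [[121/16, 0], [0, 73/16]]
first-kind symbols [ij,l] = (1/2)(d_i g_jl + d_j g_il - d_l g_ij): [ss,s] = E_s/2 = 0, [ss,t] = F_s - E_t/2 = 0, [st,s] = E_t/2 = 0, [st,t] = G_s/2 = 33/16, [tt,s] = F_t - G_s/2 = -33/16, [tt,t] = G_t/2 = 0
Gamma^s_ij = (G*[ij,s] - F*[ij,t])/(EG - F^2), Gamma^t_ij = (E*[ij,t] - F*[ij,s])/(EG - F^2)
Gamma_sss = 0, Gamma_sst = 0, Gamma_stt = -33/73, Gamma_tss = 0, Gamma_tst = 3/11, Gamma_ttt = 0
X = (-1/2, -3/2), Y = (-7/4, -7/2) at the point


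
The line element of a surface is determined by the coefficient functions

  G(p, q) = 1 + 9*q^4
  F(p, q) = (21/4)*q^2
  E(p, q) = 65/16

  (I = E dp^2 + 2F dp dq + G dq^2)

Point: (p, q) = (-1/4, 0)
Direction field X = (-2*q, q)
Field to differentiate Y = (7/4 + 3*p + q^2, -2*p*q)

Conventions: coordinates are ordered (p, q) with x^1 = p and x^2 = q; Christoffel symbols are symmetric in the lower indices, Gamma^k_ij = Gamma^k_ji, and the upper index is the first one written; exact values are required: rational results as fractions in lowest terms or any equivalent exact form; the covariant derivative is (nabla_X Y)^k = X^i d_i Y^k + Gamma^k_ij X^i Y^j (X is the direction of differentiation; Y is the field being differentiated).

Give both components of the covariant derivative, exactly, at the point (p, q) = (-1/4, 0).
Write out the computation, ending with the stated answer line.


E = 65/16, F = 0, G = 1 at the point
E_p = 0, E_q = 0, F_p = 0, F_q = 0, G_p = 0, G_q = 0
EG - F^2 = 65/16;  g^inv = (16/65) * [[1, 0], [0, 65/16]]
first-kind symbols [ij,l] = (1/2)(d_i g_jl + d_j g_il - d_l g_ij): [pp,p] = E_p/2 = 0, [pp,q] = F_p - E_q/2 = 0, [pq,p] = E_q/2 = 0, [pq,q] = G_p/2 = 0, [qq,p] = F_q - G_p/2 = 0, [qq,q] = G_q/2 = 0
Gamma^p_ij = (G*[ij,p] - F*[ij,q])/(EG - F^2), Gamma^q_ij = (E*[ij,q] - F*[ij,p])/(EG - F^2)
Gamma_ppp = 0, Gamma_ppq = 0, Gamma_pqq = 0, Gamma_qpp = 0, Gamma_qpq = 0, Gamma_qqq = 0
X = (0, 0), Y = (1, 0) at the point

Answer: (nabla_X Y)^p = 0, (nabla_X Y)^q = 0


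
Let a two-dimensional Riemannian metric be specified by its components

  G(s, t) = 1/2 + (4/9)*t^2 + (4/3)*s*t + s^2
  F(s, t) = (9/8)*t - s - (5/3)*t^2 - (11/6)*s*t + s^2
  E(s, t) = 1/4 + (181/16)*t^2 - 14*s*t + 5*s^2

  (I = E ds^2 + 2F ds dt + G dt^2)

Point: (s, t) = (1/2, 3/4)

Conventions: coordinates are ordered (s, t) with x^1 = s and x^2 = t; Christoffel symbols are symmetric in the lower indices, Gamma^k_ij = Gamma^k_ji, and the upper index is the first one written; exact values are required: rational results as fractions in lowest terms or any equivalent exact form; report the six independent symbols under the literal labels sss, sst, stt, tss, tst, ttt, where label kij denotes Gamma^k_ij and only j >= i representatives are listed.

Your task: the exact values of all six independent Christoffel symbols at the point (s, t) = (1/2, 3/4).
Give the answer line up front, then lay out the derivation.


Answer: Gamma_sss = -187/50, Gamma_sst = 968/325, Gamma_stt = -4352/2925, Gamma_tss = -8173/1200, Gamma_tst = 5293/1950, Gamma_ttt = -188/325

E = 669/256, F = -33/32, G = 3/2 at the point
E_s = -11/2, E_t = 319/32, F_s = -11/8, F_t = -55/24, G_s = 2, G_t = 4/3
EG - F^2 = 2925/1024;  g^inv = (1024/2925) * [[3/2, 33/32], [33/32, 669/256]]
first-kind symbols [ij,l] = (1/2)(d_i g_jl + d_j g_il - d_l g_ij): [ss,s] = E_s/2 = -11/4, [ss,t] = F_s - E_t/2 = -407/64, [st,s] = E_t/2 = 319/64, [st,t] = G_s/2 = 1, [tt,s] = F_t - G_s/2 = -79/24, [tt,t] = G_t/2 = 2/3
Gamma^s_ij = (G*[ij,s] - F*[ij,t])/(EG - F^2), Gamma^t_ij = (E*[ij,t] - F*[ij,s])/(EG - F^2)


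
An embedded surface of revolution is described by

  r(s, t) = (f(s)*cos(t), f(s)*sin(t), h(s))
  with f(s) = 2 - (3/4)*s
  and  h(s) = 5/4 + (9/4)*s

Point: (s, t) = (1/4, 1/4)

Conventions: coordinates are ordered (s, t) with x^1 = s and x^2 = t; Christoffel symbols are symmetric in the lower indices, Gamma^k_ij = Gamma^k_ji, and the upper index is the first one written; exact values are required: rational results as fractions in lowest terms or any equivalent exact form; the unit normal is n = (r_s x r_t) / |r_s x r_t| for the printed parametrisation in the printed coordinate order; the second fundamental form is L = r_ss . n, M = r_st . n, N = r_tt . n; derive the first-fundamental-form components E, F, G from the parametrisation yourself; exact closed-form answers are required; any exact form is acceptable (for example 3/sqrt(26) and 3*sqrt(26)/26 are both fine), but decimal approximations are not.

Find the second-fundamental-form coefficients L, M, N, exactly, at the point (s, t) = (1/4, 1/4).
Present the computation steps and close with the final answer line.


f = 29/16, f' = -3/4, f'' = 0, h' = 9/4, h'' = 0
E = 45/8, F = 0, G = 841/256; answer radicand W^2 = 45/8
unnormalised second-form numerators: l = 0, m = 0, n = 261/64; L = l/sqrt(45/8), and similarly M = m/sqrt(W^2), N = n/sqrt(W^2)

Answer: L = 0, M = 0, N = 87*sqrt(10)/160


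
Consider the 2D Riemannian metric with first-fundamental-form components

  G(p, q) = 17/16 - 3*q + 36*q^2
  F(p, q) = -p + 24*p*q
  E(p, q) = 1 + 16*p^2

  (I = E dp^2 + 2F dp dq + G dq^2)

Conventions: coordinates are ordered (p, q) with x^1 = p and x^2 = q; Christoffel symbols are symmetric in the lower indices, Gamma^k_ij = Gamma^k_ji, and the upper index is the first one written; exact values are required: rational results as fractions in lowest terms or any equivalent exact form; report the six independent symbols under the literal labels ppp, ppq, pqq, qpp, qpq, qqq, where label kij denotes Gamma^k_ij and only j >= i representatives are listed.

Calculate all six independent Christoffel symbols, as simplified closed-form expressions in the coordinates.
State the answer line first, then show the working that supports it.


Answer: Gamma_ppp = 256*p/(256*p^2 + 576*q^2 - 48*q + 17), Gamma_ppq = 0, Gamma_pqq = 384*p/(256*p^2 + 576*q^2 - 48*q + 17), Gamma_qpp = (384*q - 16)/(256*p^2 + 576*q^2 - 48*q + 17), Gamma_qpq = 0, Gamma_qqq = (576*q - 24)/(256*p^2 + 576*q^2 - 48*q + 17)

E = 1 + 16*p^2; F = -p + 24*p*q; G = 17/16 - 3*q + 36*q^2
Gamma^k_ij = (1/2) g^{kl} (d_i g_jl + d_j g_il - d_l g_ij), with g^inv = (1/(EG-F^2)) [[G, -F], [-F, E]]
first partials: E_p = 32*p, E_q = 0, F_p = -1 + 24*q, F_q = 24*p, G_p = 0, G_q = -3 + 72*q
D = EG - F^2 = 17/16 - 3*q + 36*q^2 + 16*p^2
expanded: Gamma^p_pp = (G E_p - 2F F_p + F E_q)/(2D), Gamma^p_pq = (G E_q - F G_p)/(2D), Gamma^p_qq = (2G F_q - G G_p - F G_q)/(2D), Gamma^q_pp = (2E F_p - E E_q - F E_p)/(2D), Gamma^q_pq = (E G_p - F E_q)/(2D), Gamma^q_qq = (E G_q - 2F F_q + F G_p)/(2D); substitute and cancel common factors


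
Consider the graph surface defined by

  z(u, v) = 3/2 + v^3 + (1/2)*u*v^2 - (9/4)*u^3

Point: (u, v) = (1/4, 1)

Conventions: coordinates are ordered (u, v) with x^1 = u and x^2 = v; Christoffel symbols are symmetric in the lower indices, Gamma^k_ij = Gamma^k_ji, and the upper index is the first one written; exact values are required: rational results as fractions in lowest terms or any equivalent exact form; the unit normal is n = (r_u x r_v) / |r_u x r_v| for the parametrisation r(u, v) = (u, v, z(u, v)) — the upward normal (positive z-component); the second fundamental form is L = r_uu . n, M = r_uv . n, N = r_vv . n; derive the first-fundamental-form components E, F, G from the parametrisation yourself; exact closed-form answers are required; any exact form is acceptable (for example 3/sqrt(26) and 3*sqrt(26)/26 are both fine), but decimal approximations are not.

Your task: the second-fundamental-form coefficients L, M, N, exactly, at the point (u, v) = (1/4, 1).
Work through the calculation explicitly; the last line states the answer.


z_u = 5/64, z_v = 13/4, z_uu = -27/8, z_uv = 1, z_vv = 25/4
E = 4121/4096, F = 65/256, G = 185/16; answer radicand W^2 = 47385/4096
unnormalised second-form numerators: l = -27/8, m = 1, n = 25/4; L = l/sqrt(47385/4096), and similarly M = m/sqrt(W^2), N = n/sqrt(W^2)

Answer: L = -8*sqrt(65)/65, M = 64*sqrt(65)/1755, N = 80*sqrt(65)/351


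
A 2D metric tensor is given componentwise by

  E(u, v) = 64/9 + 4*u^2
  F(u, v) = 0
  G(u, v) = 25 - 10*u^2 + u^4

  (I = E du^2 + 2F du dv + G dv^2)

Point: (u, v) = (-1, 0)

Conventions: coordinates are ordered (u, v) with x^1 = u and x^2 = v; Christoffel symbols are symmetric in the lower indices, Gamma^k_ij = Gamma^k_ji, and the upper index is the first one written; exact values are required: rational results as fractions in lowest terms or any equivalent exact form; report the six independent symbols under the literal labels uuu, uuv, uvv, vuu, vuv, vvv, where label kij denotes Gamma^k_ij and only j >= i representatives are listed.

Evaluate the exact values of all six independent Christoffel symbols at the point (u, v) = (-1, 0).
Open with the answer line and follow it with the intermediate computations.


Answer: Gamma_uuu = -9/25, Gamma_uuv = 0, Gamma_uvv = -18/25, Gamma_vuu = 0, Gamma_vuv = 1/2, Gamma_vvv = 0

E = 100/9, F = 0, G = 16 at the point
E_u = -8, E_v = 0, F_u = 0, F_v = 0, G_u = 16, G_v = 0
EG - F^2 = 1600/9;  g^inv = (9/1600) * [[16, 0], [0, 100/9]]
first-kind symbols [ij,l] = (1/2)(d_i g_jl + d_j g_il - d_l g_ij): [uu,u] = E_u/2 = -4, [uu,v] = F_u - E_v/2 = 0, [uv,u] = E_v/2 = 0, [uv,v] = G_u/2 = 8, [vv,u] = F_v - G_u/2 = -8, [vv,v] = G_v/2 = 0
Gamma^u_ij = (G*[ij,u] - F*[ij,v])/(EG - F^2), Gamma^v_ij = (E*[ij,v] - F*[ij,u])/(EG - F^2)


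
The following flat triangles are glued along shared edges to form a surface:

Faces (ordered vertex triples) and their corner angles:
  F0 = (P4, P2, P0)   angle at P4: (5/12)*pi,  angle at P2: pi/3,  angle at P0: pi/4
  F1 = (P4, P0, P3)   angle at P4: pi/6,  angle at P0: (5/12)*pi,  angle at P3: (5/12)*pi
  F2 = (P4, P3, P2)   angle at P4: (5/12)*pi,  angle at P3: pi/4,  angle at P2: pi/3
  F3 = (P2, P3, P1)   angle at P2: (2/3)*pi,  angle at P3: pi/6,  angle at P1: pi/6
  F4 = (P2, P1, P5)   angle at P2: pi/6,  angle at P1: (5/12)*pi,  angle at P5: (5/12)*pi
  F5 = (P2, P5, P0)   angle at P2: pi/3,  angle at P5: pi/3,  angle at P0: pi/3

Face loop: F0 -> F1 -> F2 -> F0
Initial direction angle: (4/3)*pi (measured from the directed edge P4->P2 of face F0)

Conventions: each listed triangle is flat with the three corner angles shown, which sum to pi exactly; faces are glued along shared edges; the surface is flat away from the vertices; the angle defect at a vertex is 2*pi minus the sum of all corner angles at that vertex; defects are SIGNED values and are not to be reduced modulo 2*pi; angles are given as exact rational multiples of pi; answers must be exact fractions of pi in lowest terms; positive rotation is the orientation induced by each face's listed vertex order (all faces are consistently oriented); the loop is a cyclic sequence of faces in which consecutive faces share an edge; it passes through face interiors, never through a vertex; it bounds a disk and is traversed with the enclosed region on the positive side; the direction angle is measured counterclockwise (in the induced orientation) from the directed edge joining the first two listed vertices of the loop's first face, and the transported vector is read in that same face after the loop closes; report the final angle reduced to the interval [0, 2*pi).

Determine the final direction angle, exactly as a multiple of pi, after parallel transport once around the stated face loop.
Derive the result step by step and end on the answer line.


enclosed vertex P4: corner angles sum to pi, defect = 2*pi - pi = pi
by Gauss-Bonnet the loop rotates the vector by the enclosed defect sum (positive orientation, mod 2*pi)
final angle = (4/3)*pi + pi = pi/3 (mod 2*pi)

Answer: final direction angle = pi/3


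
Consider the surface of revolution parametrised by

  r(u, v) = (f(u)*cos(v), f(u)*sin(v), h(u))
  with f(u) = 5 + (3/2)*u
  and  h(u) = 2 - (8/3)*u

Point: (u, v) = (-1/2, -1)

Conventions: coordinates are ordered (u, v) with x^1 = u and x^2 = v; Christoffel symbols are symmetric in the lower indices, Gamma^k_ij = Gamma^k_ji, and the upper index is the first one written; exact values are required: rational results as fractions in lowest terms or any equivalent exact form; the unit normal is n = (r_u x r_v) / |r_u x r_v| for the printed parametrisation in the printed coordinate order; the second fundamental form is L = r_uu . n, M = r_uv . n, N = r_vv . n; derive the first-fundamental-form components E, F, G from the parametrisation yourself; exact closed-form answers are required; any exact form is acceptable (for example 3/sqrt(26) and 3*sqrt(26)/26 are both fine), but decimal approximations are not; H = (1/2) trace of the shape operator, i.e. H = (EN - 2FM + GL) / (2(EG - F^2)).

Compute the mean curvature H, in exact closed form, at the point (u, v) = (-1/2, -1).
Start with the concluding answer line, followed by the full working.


Answer: H = -32*sqrt(337)/5729

f = 17/4, f' = 3/2, f'' = 0, h' = -8/3, h'' = 0
E = 337/36, F = 0, G = 289/16; answer radicand W^2 = 337/36
unnormalised second-form numerators: l = 0, m = 0, n = -34/3; L = l/sqrt(337/36), and similarly M = m/sqrt(W^2), N = n/sqrt(W^2)
H = (E*n - 2*F*m + G*l) / (2*(EG - F^2)*sqrt(W^2)); E*n - 2*F*m + G*l = -5729/54, EG - F^2 = 97393/576, so H = (-16/51)/sqrt(337/36)


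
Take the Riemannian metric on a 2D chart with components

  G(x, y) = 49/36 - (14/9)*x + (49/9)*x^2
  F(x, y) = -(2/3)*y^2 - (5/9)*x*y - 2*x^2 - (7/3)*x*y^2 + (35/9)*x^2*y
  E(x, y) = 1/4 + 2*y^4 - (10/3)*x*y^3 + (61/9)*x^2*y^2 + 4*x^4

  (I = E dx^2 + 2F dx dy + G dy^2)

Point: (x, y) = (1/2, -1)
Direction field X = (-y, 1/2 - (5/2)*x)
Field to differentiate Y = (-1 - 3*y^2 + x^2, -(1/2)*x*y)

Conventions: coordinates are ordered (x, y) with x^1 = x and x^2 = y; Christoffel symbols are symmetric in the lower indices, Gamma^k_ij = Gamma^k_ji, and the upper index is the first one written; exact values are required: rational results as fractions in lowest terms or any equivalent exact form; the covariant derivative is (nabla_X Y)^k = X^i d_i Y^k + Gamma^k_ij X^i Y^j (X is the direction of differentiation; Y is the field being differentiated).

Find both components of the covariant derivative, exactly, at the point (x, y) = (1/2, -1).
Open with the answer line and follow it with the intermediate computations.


Answer: (nabla_X Y)^x = -309649/7704, (nabla_X Y)^y = -838265/15408

E = 211/36, F = -109/36, G = 35/18 at the point
E_x = 109/9, E_y = -295/18, F_x = -23/3, F_y = 157/36, G_x = 35/9, G_y = 0
EG - F^2 = 107/48;  g^inv = (48/107) * [[35/18, 109/36], [109/36, 211/36]]
first-kind symbols [ij,l] = (1/2)(d_i g_jl + d_j g_il - d_l g_ij): [xx,x] = E_x/2 = 109/18, [xx,y] = F_x - E_y/2 = 19/36, [xy,x] = E_y/2 = -295/36, [xy,y] = G_x/2 = 35/18, [yy,x] = F_y - G_x/2 = 29/12, [yy,y] = G_y/2 = 0
Gamma^x_ij = (G*[ij,x] - F*[ij,y])/(EG - F^2), Gamma^y_ij = (E*[ij,y] - F*[ij,x])/(EG - F^2)
Gamma_xxx = 5777/963, Gamma_xxy = -4340/963, Gamma_xyy = 2030/963, Gamma_yxx = 9257/963, Gamma_yxy = -5795/963, Gamma_yyy = 3161/963
X = (1, -3/4), Y = (-15/4, 1/4) at the point


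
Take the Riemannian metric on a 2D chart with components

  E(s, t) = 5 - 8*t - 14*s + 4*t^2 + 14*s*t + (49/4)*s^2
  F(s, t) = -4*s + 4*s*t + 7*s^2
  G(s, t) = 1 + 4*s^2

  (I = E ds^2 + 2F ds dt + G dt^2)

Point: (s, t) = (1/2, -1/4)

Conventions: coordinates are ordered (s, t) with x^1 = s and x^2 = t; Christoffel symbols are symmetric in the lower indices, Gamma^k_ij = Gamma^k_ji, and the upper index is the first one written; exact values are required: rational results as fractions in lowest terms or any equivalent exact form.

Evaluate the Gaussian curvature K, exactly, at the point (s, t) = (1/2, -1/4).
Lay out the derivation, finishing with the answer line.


E = 25/16, F = -3/4, G = 2, EG - F^2 = 41/16 at the point
E_s = -21/4, E_t = -3, F_s = 2, F_t = 2, G_s = 4, G_t = 0
E_tt = 8, F_st = 4, G_ss = 8
Brioschi: K = (det M1 - det M2) / (EG - F^2)^2 with the standard first/second-derivative matrices M1, M2.
M1 = [[-E_tt/2 + F_st - G_ss/2, E_s/2, F_s - E_t/2], [F_t - G_s/2, E, F], [G_t/2, F, G]] = [[-4, -21/8, 7/2], [0, 25/16, -3/4], [0, -3/4, 2]]; det M1 = -41/4
M2 = [[0, E_t/2, G_s/2], [E_t/2, E, F], [G_s/2, F, G]] = [[0, -3/2, 2], [-3/2, 25/16, -3/4], [2, -3/4, 2]]; det M2 = -25/4
det M1 - det M2 = -4; K = -4 / (41/16)^2 = -1024/1681

Answer: K = -1024/1681


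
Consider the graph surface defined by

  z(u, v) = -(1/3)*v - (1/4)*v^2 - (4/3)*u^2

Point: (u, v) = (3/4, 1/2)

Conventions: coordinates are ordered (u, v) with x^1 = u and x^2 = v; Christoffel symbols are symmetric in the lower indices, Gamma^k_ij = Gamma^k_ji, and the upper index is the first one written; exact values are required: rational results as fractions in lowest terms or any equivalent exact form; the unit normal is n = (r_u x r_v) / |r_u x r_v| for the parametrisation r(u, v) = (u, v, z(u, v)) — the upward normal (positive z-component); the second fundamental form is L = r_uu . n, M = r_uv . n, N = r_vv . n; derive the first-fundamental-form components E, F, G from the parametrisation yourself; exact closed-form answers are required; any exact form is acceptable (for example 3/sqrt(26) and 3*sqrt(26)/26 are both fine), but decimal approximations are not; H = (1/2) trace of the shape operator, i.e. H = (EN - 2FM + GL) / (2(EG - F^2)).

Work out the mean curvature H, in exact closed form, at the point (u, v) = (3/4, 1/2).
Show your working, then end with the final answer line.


z_u = -2, z_v = -7/12, z_uu = -8/3, z_uv = 0, z_vv = -1/2
E = 5, F = 7/6, G = 193/144; answer radicand W^2 = 769/144
unnormalised second-form numerators: l = -8/3, m = 0, n = -1/2; L = l/sqrt(769/144), and similarly M = m/sqrt(W^2), N = n/sqrt(W^2)
H = (E*n - 2*F*m + G*l) / (2*(EG - F^2)*sqrt(W^2)); E*n - 2*F*m + G*l = -164/27, EG - F^2 = 769/144, so H = (-1312/2307)/sqrt(769/144)

Answer: H = -5248*sqrt(769)/591361


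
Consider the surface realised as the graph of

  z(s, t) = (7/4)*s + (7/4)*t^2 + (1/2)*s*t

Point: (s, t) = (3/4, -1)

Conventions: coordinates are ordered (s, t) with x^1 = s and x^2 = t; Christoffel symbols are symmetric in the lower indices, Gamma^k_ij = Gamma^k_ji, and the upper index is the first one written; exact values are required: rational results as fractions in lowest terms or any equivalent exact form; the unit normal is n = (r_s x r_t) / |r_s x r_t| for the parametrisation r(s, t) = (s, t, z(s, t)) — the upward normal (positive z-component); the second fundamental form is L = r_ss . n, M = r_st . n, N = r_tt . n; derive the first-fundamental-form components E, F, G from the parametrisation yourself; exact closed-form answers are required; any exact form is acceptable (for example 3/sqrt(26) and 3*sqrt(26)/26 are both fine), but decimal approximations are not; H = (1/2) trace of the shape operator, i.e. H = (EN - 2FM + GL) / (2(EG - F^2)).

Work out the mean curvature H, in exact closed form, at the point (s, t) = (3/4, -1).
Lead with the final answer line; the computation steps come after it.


Answer: H = 3296*sqrt(789)/622521

z_s = 5/4, z_t = -25/8, z_ss = 0, z_st = 1/2, z_tt = 7/2
E = 41/16, F = -125/32, G = 689/64; answer radicand W^2 = 789/64
unnormalised second-form numerators: l = 0, m = 1/2, n = 7/2; L = l/sqrt(789/64), and similarly M = m/sqrt(W^2), N = n/sqrt(W^2)
H = (E*n - 2*F*m + G*l) / (2*(EG - F^2)*sqrt(W^2)); E*n - 2*F*m + G*l = 103/8, EG - F^2 = 789/64, so H = (412/789)/sqrt(789/64)


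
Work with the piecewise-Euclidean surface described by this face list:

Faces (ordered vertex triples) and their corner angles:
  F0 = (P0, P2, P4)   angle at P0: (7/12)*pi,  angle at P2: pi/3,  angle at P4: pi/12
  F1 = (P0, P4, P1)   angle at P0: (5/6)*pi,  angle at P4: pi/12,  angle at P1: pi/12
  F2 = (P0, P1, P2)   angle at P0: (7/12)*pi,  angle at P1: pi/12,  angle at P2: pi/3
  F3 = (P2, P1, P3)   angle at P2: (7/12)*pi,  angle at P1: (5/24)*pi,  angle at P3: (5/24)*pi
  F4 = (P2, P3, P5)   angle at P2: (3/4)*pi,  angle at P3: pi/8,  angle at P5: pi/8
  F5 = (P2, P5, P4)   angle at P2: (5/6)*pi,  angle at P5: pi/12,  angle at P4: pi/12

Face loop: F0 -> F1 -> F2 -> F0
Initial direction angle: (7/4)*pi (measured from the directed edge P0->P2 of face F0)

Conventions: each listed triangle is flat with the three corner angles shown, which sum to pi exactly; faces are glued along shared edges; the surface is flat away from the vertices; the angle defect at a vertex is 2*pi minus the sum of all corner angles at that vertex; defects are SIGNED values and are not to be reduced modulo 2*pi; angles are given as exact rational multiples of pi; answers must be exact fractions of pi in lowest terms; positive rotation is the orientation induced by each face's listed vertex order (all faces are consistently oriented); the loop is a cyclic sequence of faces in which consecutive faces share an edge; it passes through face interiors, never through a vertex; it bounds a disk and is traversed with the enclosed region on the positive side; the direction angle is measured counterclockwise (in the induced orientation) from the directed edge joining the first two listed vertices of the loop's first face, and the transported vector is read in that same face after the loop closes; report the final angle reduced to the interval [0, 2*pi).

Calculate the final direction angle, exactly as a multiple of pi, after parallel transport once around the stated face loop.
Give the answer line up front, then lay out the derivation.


Answer: final direction angle = (7/4)*pi

enclosed vertex P0: corner angles sum to 2*pi, defect = 2*pi - 2*pi = 0
the rotation equals the total enclosed defect, so the final angle is initial + defects (mod 2*pi)
final angle = (7/4)*pi + 0 = (7/4)*pi (mod 2*pi)


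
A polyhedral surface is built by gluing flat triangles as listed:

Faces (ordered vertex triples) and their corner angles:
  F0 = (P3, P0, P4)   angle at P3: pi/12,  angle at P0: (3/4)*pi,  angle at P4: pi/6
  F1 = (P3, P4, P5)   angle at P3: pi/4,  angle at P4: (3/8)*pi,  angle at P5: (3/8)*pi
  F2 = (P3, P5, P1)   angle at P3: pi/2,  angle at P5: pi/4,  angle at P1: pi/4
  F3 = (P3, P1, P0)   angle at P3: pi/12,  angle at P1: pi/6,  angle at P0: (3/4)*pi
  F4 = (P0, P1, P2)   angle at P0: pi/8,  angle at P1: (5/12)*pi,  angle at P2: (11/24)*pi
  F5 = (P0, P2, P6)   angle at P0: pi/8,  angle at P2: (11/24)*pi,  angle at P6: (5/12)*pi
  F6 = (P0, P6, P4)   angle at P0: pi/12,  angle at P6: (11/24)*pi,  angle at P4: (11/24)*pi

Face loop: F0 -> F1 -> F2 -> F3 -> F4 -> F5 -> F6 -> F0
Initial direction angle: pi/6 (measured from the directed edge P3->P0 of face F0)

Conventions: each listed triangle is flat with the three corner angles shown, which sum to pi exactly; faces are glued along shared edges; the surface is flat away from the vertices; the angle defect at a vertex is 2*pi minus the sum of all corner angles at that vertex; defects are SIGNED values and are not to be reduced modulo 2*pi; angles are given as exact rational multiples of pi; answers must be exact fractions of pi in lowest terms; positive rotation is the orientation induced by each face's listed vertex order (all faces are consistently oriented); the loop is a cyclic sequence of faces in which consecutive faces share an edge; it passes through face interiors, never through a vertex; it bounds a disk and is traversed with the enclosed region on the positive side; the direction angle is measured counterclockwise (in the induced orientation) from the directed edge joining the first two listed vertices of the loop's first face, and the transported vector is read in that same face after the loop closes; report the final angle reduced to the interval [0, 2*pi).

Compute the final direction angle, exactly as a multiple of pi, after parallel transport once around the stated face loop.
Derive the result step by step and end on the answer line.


enclosed vertex P0: corner angles sum to (11/6)*pi, defect = 2*pi - (11/6)*pi = pi/6
enclosed vertex P3: corner angles sum to (11/12)*pi, defect = 2*pi - (11/12)*pi = (13/12)*pi
adding the enclosed defects to the starting angle (mod 2*pi, induced orientation) gives the holonomy
final angle = pi/6 + (5/4)*pi = (17/12)*pi (mod 2*pi)

Answer: final direction angle = (17/12)*pi


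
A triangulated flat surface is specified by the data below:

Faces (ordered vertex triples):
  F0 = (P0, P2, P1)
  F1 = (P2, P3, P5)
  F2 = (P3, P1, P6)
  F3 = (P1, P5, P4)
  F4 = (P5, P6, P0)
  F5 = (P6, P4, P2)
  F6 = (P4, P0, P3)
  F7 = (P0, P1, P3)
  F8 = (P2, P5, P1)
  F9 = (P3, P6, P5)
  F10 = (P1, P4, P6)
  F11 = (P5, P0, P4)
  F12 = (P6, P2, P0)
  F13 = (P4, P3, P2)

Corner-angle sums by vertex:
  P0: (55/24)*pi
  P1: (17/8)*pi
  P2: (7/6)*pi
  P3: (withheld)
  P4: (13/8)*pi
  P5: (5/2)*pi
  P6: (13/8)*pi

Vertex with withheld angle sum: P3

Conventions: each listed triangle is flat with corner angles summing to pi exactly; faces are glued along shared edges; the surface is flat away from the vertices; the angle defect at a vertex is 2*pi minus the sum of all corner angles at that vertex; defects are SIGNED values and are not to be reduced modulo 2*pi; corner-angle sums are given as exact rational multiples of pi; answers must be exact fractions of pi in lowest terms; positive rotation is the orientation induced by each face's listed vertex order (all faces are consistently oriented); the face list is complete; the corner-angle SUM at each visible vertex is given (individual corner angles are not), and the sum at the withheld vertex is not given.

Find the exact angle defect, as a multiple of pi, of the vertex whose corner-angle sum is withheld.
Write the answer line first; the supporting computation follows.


Answer: defect(P3) = (-2/3)*pi

V = 7, E = 21, F = 14; chi = V - E + F = 0
Gauss-Bonnet: total defect = 2*pi*chi = 0; visible defects sum to (2/3)*pi


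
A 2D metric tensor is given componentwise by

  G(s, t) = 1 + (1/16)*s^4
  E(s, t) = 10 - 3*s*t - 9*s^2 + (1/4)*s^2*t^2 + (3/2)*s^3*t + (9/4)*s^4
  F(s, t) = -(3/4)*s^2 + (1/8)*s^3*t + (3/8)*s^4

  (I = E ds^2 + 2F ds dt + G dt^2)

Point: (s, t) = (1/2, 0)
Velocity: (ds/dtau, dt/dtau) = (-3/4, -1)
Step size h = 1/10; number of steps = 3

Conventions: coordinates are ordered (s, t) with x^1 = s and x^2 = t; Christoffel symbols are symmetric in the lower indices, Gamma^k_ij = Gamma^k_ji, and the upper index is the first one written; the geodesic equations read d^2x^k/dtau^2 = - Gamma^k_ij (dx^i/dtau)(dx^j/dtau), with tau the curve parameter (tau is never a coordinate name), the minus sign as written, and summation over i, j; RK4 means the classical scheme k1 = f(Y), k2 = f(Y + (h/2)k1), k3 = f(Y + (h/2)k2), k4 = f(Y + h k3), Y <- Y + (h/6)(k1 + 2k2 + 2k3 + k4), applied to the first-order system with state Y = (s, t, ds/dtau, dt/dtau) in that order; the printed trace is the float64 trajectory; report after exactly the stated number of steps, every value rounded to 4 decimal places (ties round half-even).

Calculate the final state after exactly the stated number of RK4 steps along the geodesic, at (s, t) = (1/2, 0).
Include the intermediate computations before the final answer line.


f(Y) = (ds/dtau, dt/dtau, -Gamma^s_ij Y'^i Y'^j, -Gamma^t_ij Y'^i Y'^j) with the Gammas evaluated at the stage position; h = 0.100000; intermediate values shown to 6 dp
step 0: s = 0.5000, t = 0.0000, ds/dtau = -0.7500, dt/dtau = -1.0000
step 1:
  k1: at (s, t) = (0.500000, 0.000000), (ds/dtau, dt/dtau) = (-0.750000, -1.000000); Gamma_sss = -0.498763, Gamma_sst = -0.083127, Gamma_stt = 0.000000, Gamma_tss = 0.011875, Gamma_tst = 0.001979, Gamma_ttt = 0.000000; k1 = (-0.750000, -1.000000, 0.405245, -0.009649)
  k2: at (s, t) = (0.462500, -0.050000), (ds/dtau, dt/dtau) = (-0.729738, -1.000482); Gamma_sss = -0.444765, Gamma_sst = -0.075488, Gamma_stt = 0.000000, Gamma_tss = 0.008840, Gamma_tst = 0.001500, Gamma_ttt = 0.000000; k2 = (-0.729738, -1.000482, 0.347070, -0.006898)
  k3: at (s, t) = (0.463513, -0.050024), (ds/dtau, dt/dtau) = (-0.732646, -1.000345); Gamma_sss = -0.445924, Gamma_sst = -0.075682, Gamma_stt = 0.000000, Gamma_tss = 0.008906, Gamma_tst = 0.001512, Gamma_ttt = 0.000000; k3 = (-0.732646, -1.000345, 0.350294, -0.006996)
  k4: at (s, t) = (0.426735, -0.100034), (ds/dtau, dt/dtau) = (-0.714971, -1.000700); Gamma_sss = -0.395201, Gamma_sst = -0.068545, Gamma_stt = 0.000000, Gamma_tss = 0.006547, Gamma_tst = 0.001135, Gamma_ttt = 0.000000; k4 = (-0.714971, -1.000700, 0.300104, -0.004971)
  Y <- Y + (h/6)(k1 + 2k2 + 2k3 + k4): s = 0.4268, t = -0.1000, ds/dtau = -0.7150, dt/dtau = -1.0007
step 2:
  k1: at (s, t) = (0.426838, -0.100039), (ds/dtau, dt/dtau) = (-0.714999, -1.000707); Gamma_sss = -0.395312, Gamma_sst = -0.068564, Gamma_stt = 0.000000, Gamma_tss = 0.006552, Gamma_tst = 0.001136, Gamma_ttt = 0.000000; k1 = (-0.714999, -1.000707, 0.300208, -0.004976)
  k2: at (s, t) = (0.391088, -0.150075), (ds/dtau, dt/dtau) = (-0.699988, -1.000956); Gamma_sss = -0.347804, Gamma_sst = -0.061928, Gamma_stt = 0.000000, Gamma_tss = 0.004750, Gamma_tst = 0.000846, Gamma_ttt = 0.000000; k2 = (-0.699988, -1.000956, 0.257199, -0.003512)
  k3: at (s, t) = (0.391838, -0.150087), (ds/dtau, dt/dtau) = (-0.702139, -1.000882); Gamma_sss = -0.348594, Gamma_sst = -0.062061, Gamma_stt = 0.000000, Gamma_tss = 0.004780, Gamma_tst = 0.000851, Gamma_ttt = 0.000000; k3 = (-0.702139, -1.000882, 0.259084, -0.003553)
  k4: at (s, t) = (0.356624, -0.200127), (ds/dtau, dt/dtau) = (-0.689090, -1.001062); Gamma_sss = -0.303371, Gamma_sst = -0.055779, Gamma_stt = 0.000000, Gamma_tss = 0.003391, Gamma_tst = 0.000623, Gamma_ttt = 0.000000; k4 = (-0.689090, -1.001062, 0.221009, -0.002470)
  Y <- Y + (h/6)(k1 + 2k2 + 2k3 + k4): s = 0.3567, t = -0.2001, ds/dtau = -0.6891, dt/dtau = -1.0011
step 3:
  k1: at (s, t) = (0.356699, -0.200130), (ds/dtau, dt/dtau) = (-0.689102, -1.001066); Gamma_sss = -0.303447, Gamma_sst = -0.055792, Gamma_stt = 0.000000, Gamma_tss = 0.003393, Gamma_tst = 0.000624, Gamma_ttt = 0.000000; k1 = (-0.689102, -1.001066, 0.221069, -0.002472)
  k2: at (s, t) = (0.322244, -0.250183), (ds/dtau, dt/dtau) = (-0.678049, -1.001190); Gamma_sss = -0.260452, Gamma_sst = -0.049860, Gamma_stt = 0.000000, Gamma_tss = 0.002344, Gamma_tst = 0.000449, Gamma_ttt = 0.000000; k2 = (-0.678049, -1.001190, 0.187439, -0.001687)
  k3: at (s, t) = (0.322796, -0.250189), (ds/dtau, dt/dtau) = (-0.679730, -1.001151); Gamma_sss = -0.260997, Gamma_sst = -0.049952, Gamma_stt = 0.000000, Gamma_tss = 0.002357, Gamma_tst = 0.000451, Gamma_ttt = 0.000000; k3 = (-0.679730, -1.001151, 0.188575, -0.001703)
  k4: at (s, t) = (0.288726, -0.300245), (ds/dtau, dt/dtau) = (-0.670245, -1.001237); Gamma_sss = -0.219573, Gamma_sst = -0.044268, Gamma_stt = 0.000000, Gamma_tss = 0.001568, Gamma_tst = 0.000316, Gamma_ttt = 0.000000; k4 = (-0.670245, -1.001237, 0.158053, -0.001129)
  Y <- Y + (h/6)(k1 + 2k2 + 2k3 + k4): s = 0.2888, t = -0.3002, ds/dtau = -0.6702, dt/dtau = -1.0012

Answer: s = 0.2888, t = -0.3002, ds/dtau = -0.6702, dt/dtau = -1.0012
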